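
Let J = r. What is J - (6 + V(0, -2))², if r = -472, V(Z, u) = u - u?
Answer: -508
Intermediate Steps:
V(Z, u) = 0
J = -472
J - (6 + V(0, -2))² = -472 - (6 + 0)² = -472 - 1*6² = -472 - 1*36 = -472 - 36 = -508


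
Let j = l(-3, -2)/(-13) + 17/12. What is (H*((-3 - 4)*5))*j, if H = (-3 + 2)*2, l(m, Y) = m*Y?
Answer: 5215/78 ≈ 66.859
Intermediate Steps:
l(m, Y) = Y*m
j = 149/156 (j = -2*(-3)/(-13) + 17/12 = 6*(-1/13) + 17*(1/12) = -6/13 + 17/12 = 149/156 ≈ 0.95513)
H = -2 (H = -1*2 = -2)
(H*((-3 - 4)*5))*j = -2*(-3 - 4)*5*(149/156) = -(-14)*5*(149/156) = -2*(-35)*(149/156) = 70*(149/156) = 5215/78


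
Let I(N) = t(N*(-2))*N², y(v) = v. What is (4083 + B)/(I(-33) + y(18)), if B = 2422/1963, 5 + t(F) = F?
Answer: 8017351/130435461 ≈ 0.061466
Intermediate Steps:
t(F) = -5 + F
B = 2422/1963 (B = 2422*(1/1963) = 2422/1963 ≈ 1.2338)
I(N) = N²*(-5 - 2*N) (I(N) = (-5 + N*(-2))*N² = (-5 - 2*N)*N² = N²*(-5 - 2*N))
(4083 + B)/(I(-33) + y(18)) = (4083 + 2422/1963)/((-33)²*(-5 - 2*(-33)) + 18) = 8017351/(1963*(1089*(-5 + 66) + 18)) = 8017351/(1963*(1089*61 + 18)) = 8017351/(1963*(66429 + 18)) = (8017351/1963)/66447 = (8017351/1963)*(1/66447) = 8017351/130435461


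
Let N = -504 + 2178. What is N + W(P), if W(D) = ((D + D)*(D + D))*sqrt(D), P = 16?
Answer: 5770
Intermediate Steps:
N = 1674
W(D) = 4*D**(5/2) (W(D) = ((2*D)*(2*D))*sqrt(D) = (4*D**2)*sqrt(D) = 4*D**(5/2))
N + W(P) = 1674 + 4*16**(5/2) = 1674 + 4*1024 = 1674 + 4096 = 5770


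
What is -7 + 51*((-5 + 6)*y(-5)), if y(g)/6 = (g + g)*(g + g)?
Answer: 30593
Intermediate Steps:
y(g) = 24*g² (y(g) = 6*((g + g)*(g + g)) = 6*((2*g)*(2*g)) = 6*(4*g²) = 24*g²)
-7 + 51*((-5 + 6)*y(-5)) = -7 + 51*((-5 + 6)*(24*(-5)²)) = -7 + 51*(1*(24*25)) = -7 + 51*(1*600) = -7 + 51*600 = -7 + 30600 = 30593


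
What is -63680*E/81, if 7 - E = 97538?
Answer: 6210774080/81 ≈ 7.6676e+7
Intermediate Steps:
E = -97531 (E = 7 - 1*97538 = 7 - 97538 = -97531)
-63680*E/81 = -63680/(3⁴/(-97531)) = -63680/(81*(-1/97531)) = -63680/(-81/97531) = -63680*(-97531/81) = 6210774080/81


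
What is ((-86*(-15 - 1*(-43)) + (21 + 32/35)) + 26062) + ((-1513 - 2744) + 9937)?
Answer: 1027457/35 ≈ 29356.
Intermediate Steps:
((-86*(-15 - 1*(-43)) + (21 + 32/35)) + 26062) + ((-1513 - 2744) + 9937) = ((-86*(-15 + 43) + (21 + 32*(1/35))) + 26062) + (-4257 + 9937) = ((-86*28 + (21 + 32/35)) + 26062) + 5680 = ((-2408 + 767/35) + 26062) + 5680 = (-83513/35 + 26062) + 5680 = 828657/35 + 5680 = 1027457/35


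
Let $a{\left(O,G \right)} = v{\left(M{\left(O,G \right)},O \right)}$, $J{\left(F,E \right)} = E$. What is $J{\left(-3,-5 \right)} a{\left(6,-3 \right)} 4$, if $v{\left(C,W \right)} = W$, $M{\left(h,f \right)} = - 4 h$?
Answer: $-120$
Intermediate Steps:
$a{\left(O,G \right)} = O$
$J{\left(-3,-5 \right)} a{\left(6,-3 \right)} 4 = \left(-5\right) 6 \cdot 4 = \left(-30\right) 4 = -120$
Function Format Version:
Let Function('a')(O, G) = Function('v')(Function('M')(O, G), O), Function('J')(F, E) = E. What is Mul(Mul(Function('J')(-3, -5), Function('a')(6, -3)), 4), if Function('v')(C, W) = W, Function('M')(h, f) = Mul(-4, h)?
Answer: -120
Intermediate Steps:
Function('a')(O, G) = O
Mul(Mul(Function('J')(-3, -5), Function('a')(6, -3)), 4) = Mul(Mul(-5, 6), 4) = Mul(-30, 4) = -120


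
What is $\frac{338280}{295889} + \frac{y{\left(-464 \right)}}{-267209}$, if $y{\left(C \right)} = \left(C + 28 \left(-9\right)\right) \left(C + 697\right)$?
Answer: $\frac{139754030612}{79064203801} \approx 1.7676$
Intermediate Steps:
$y{\left(C \right)} = \left(-252 + C\right) \left(697 + C\right)$ ($y{\left(C \right)} = \left(C - 252\right) \left(697 + C\right) = \left(-252 + C\right) \left(697 + C\right)$)
$\frac{338280}{295889} + \frac{y{\left(-464 \right)}}{-267209} = \frac{338280}{295889} + \frac{-175644 + \left(-464\right)^{2} + 445 \left(-464\right)}{-267209} = 338280 \cdot \frac{1}{295889} + \left(-175644 + 215296 - 206480\right) \left(- \frac{1}{267209}\right) = \frac{338280}{295889} - - \frac{166828}{267209} = \frac{338280}{295889} + \frac{166828}{267209} = \frac{139754030612}{79064203801}$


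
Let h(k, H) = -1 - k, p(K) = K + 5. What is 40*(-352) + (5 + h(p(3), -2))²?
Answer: -14064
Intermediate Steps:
p(K) = 5 + K
40*(-352) + (5 + h(p(3), -2))² = 40*(-352) + (5 + (-1 - (5 + 3)))² = -14080 + (5 + (-1 - 1*8))² = -14080 + (5 + (-1 - 8))² = -14080 + (5 - 9)² = -14080 + (-4)² = -14080 + 16 = -14064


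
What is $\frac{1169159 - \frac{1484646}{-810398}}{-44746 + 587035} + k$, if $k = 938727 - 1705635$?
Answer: $- \frac{168516025352770024}{219734960511} \approx -7.6691 \cdot 10^{5}$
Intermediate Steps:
$k = -766908$ ($k = 938727 - 1705635 = -766908$)
$\frac{1169159 - \frac{1484646}{-810398}}{-44746 + 587035} + k = \frac{1169159 - \frac{1484646}{-810398}}{-44746 + 587035} - 766908 = \frac{1169159 - - \frac{742323}{405199}}{542289} - 766908 = \left(1169159 + \frac{742323}{405199}\right) \frac{1}{542289} - 766908 = \frac{473742799964}{405199} \cdot \frac{1}{542289} - 766908 = \frac{473742799964}{219734960511} - 766908 = - \frac{168516025352770024}{219734960511}$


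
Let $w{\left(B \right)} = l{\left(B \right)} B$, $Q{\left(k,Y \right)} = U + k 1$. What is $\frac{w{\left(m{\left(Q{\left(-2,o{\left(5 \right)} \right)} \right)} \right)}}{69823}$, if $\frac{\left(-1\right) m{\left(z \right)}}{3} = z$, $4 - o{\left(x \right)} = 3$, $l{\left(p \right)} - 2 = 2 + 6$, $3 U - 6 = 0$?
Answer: $0$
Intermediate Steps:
$U = 2$ ($U = 2 + \frac{1}{3} \cdot 0 = 2 + 0 = 2$)
$l{\left(p \right)} = 10$ ($l{\left(p \right)} = 2 + \left(2 + 6\right) = 2 + 8 = 10$)
$o{\left(x \right)} = 1$ ($o{\left(x \right)} = 4 - 3 = 1$)
$Q{\left(k,Y \right)} = 2 + k$ ($Q{\left(k,Y \right)} = 2 + k 1 = 2 + k$)
$m{\left(z \right)} = - 3 z$
$w{\left(B \right)} = 10 B$
$\frac{w{\left(m{\left(Q{\left(-2,o{\left(5 \right)} \right)} \right)} \right)}}{69823} = \frac{10 \left(- 3 \left(2 - 2\right)\right)}{69823} = 10 \left(\left(-3\right) 0\right) \frac{1}{69823} = 10 \cdot 0 \cdot \frac{1}{69823} = 0 \cdot \frac{1}{69823} = 0$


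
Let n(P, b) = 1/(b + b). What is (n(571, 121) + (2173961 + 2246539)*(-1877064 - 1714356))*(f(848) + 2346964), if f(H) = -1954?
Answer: -4504718541657201927495/121 ≈ -3.7229e+19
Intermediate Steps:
n(P, b) = 1/(2*b)
(n(571, 121) + (2173961 + 2246539)*(-1877064 - 1714356))*(f(848) + 2346964) = ((½)/121 + (2173961 + 2246539)*(-1877064 - 1714356))*(-1954 + 2346964) = ((½)*(1/121) + 4420500*(-3591420))*2345010 = (1/242 - 15875872110000)*2345010 = -3841961050619999/242*2345010 = -4504718541657201927495/121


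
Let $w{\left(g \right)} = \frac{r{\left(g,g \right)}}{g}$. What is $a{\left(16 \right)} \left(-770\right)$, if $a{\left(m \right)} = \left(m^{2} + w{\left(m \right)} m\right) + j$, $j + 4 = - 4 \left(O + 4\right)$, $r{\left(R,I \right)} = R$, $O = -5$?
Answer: $-209440$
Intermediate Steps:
$j = 0$ ($j = -4 - 4 \left(-5 + 4\right) = -4 - -4 = -4 + 4 = 0$)
$w{\left(g \right)} = 1$ ($w{\left(g \right)} = \frac{g}{g} = 1$)
$a{\left(m \right)} = m + m^{2}$ ($a{\left(m \right)} = \left(m^{2} + 1 m\right) + 0 = \left(m^{2} + m\right) + 0 = \left(m + m^{2}\right) + 0 = m + m^{2}$)
$a{\left(16 \right)} \left(-770\right) = 16 \left(1 + 16\right) \left(-770\right) = 16 \cdot 17 \left(-770\right) = 272 \left(-770\right) = -209440$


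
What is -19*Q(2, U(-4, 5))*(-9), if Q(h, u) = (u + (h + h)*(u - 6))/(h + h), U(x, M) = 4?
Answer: -171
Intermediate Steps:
Q(h, u) = (u + 2*h*(-6 + u))/(2*h) (Q(h, u) = (u + (2*h)*(-6 + u))/((2*h)) = (u + 2*h*(-6 + u))*(1/(2*h)) = (u + 2*h*(-6 + u))/(2*h))
-19*Q(2, U(-4, 5))*(-9) = -19*(-6 + 4 + (½)*4/2)*(-9) = -19*(-6 + 4 + (½)*4*(½))*(-9) = -19*(-6 + 4 + 1)*(-9) = -19*(-1)*(-9) = 19*(-9) = -171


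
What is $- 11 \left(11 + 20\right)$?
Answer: $-341$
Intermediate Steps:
$- 11 \left(11 + 20\right) = \left(-11\right) 31 = -341$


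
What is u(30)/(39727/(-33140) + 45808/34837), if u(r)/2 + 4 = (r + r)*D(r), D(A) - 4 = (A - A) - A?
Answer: -3611270307040/134107621 ≈ -26928.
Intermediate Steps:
D(A) = 4 - A (D(A) = 4 + ((A - A) - A) = 4 + (0 - A) = 4 - A)
u(r) = -8 + 4*r*(4 - r) (u(r) = -8 + 2*((r + r)*(4 - r)) = -8 + 2*((2*r)*(4 - r)) = -8 + 2*(2*r*(4 - r)) = -8 + 4*r*(4 - r))
u(30)/(39727/(-33140) + 45808/34837) = (-8 - 4*30*(-4 + 30))/(39727/(-33140) + 45808/34837) = (-8 - 4*30*26)/(39727*(-1/33140) + 45808*(1/34837)) = (-8 - 3120)/(-39727/33140 + 45808/34837) = -3128/134107621/1154498180 = -3128*1154498180/134107621 = -3611270307040/134107621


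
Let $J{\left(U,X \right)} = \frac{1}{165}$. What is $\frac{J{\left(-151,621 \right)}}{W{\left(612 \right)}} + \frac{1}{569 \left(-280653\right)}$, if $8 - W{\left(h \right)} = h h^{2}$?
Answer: $- \frac{12660381119}{2013255508647484200} \approx -6.2885 \cdot 10^{-9}$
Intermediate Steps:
$J{\left(U,X \right)} = \frac{1}{165}$
$W{\left(h \right)} = 8 - h^{3}$ ($W{\left(h \right)} = 8 - h h^{2} = 8 - h^{3}$)
$\frac{J{\left(-151,621 \right)}}{W{\left(612 \right)}} + \frac{1}{569 \left(-280653\right)} = \frac{1}{165 \left(8 - 612^{3}\right)} + \frac{1}{569 \left(-280653\right)} = \frac{1}{165 \left(8 - 229220928\right)} + \frac{1}{569} \left(- \frac{1}{280653}\right) = \frac{1}{165 \left(8 - 229220928\right)} - \frac{1}{159691557} = \frac{1}{165 \left(-229220920\right)} - \frac{1}{159691557} = \frac{1}{165} \left(- \frac{1}{229220920}\right) - \frac{1}{159691557} = - \frac{1}{37821451800} - \frac{1}{159691557} = - \frac{12660381119}{2013255508647484200}$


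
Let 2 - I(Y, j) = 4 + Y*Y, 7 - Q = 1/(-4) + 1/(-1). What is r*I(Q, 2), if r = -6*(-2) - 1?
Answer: -12331/16 ≈ -770.69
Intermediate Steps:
Q = 33/4 (Q = 7 - (1/(-4) + 1/(-1)) = 7 - (1*(-¼) + 1*(-1)) = 7 - (-¼ - 1) = 7 - 1*(-5/4) = 7 + 5/4 = 33/4 ≈ 8.2500)
r = 11 (r = 12 - 1 = 11)
I(Y, j) = -2 - Y² (I(Y, j) = 2 - (4 + Y*Y) = 2 - (4 + Y²) = 2 + (-4 - Y²) = -2 - Y²)
r*I(Q, 2) = 11*(-2 - (33/4)²) = 11*(-2 - 1*1089/16) = 11*(-2 - 1089/16) = 11*(-1121/16) = -12331/16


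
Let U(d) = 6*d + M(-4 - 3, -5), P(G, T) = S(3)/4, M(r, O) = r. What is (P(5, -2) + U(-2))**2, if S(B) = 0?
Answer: 361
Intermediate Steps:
P(G, T) = 0 (P(G, T) = 0/4 = 0*(1/4) = 0)
U(d) = -7 + 6*d (U(d) = 6*d + (-4 - 3) = 6*d - 7 = -7 + 6*d)
(P(5, -2) + U(-2))**2 = (0 + (-7 + 6*(-2)))**2 = (0 + (-7 - 12))**2 = (0 - 19)**2 = (-19)**2 = 361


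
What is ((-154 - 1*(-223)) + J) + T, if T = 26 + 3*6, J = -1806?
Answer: -1693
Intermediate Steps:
T = 44 (T = 26 + 18 = 44)
((-154 - 1*(-223)) + J) + T = ((-154 - 1*(-223)) - 1806) + 44 = ((-154 + 223) - 1806) + 44 = (69 - 1806) + 44 = -1737 + 44 = -1693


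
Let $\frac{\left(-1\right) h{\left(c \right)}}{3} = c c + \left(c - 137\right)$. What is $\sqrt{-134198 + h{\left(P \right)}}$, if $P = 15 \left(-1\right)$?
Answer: $i \sqrt{134417} \approx 366.63 i$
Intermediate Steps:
$P = -15$
$h{\left(c \right)} = 411 - 3 c - 3 c^{2}$ ($h{\left(c \right)} = - 3 \left(c c + \left(c - 137\right)\right) = - 3 \left(c^{2} + \left(-137 + c\right)\right) = - 3 \left(-137 + c + c^{2}\right) = 411 - 3 c - 3 c^{2}$)
$\sqrt{-134198 + h{\left(P \right)}} = \sqrt{-134198 - \left(-456 + 675\right)} = \sqrt{-134198 + \left(411 + 45 - 675\right)} = \sqrt{-134198 - 219} = \sqrt{-134417} = i \sqrt{134417}$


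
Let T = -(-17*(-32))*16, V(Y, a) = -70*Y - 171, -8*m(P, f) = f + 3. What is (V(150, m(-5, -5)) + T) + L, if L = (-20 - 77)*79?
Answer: -27038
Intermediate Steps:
m(P, f) = -3/8 - f/8 (m(P, f) = -(f + 3)/8 = -(3 + f)/8 = -3/8 - f/8)
V(Y, a) = -171 - 70*Y
L = -7663 (L = -97*79 = -7663)
T = -8704 (T = -544*16 = -1*8704 = -8704)
(V(150, m(-5, -5)) + T) + L = ((-171 - 70*150) - 8704) - 7663 = ((-171 - 10500) - 8704) - 7663 = (-10671 - 8704) - 7663 = -19375 - 7663 = -27038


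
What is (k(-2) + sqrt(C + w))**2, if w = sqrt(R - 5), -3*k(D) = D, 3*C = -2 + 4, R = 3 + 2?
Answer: (2 + sqrt(6))**2/9 ≈ 2.1998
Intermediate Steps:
R = 5
C = 2/3 (C = (-2 + 4)/3 = (1/3)*2 = 2/3 ≈ 0.66667)
k(D) = -D/3
w = 0 (w = sqrt(5 - 5) = sqrt(0) = 0)
(k(-2) + sqrt(C + w))**2 = (-1/3*(-2) + sqrt(2/3 + 0))**2 = (2/3 + sqrt(2/3))**2 = (2/3 + sqrt(6)/3)**2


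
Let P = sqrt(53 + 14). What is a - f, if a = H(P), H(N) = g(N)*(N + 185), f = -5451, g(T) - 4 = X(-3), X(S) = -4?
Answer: 5451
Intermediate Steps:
g(T) = 0 (g(T) = 4 - 4 = 0)
P = sqrt(67) ≈ 8.1853
H(N) = 0 (H(N) = 0*(N + 185) = 0*(185 + N) = 0)
a = 0
a - f = 0 - 1*(-5451) = 0 + 5451 = 5451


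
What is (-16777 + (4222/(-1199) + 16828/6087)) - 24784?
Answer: -303330709135/7298313 ≈ -41562.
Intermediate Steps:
(-16777 + (4222/(-1199) + 16828/6087)) - 24784 = (-16777 + (4222*(-1/1199) + 16828*(1/6087))) - 24784 = (-16777 + (-4222/1199 + 16828/6087)) - 24784 = (-16777 - 5522542/7298313) - 24784 = -122449319743/7298313 - 24784 = -303330709135/7298313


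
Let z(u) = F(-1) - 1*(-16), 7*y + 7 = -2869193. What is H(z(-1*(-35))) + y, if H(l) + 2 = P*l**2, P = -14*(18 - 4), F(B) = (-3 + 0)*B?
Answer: -3364506/7 ≈ -4.8064e+5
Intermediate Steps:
F(B) = -3*B
y = -2869200/7 (y = -1 + (1/7)*(-2869193) = -1 - 2869193/7 = -2869200/7 ≈ -4.0989e+5)
z(u) = 19 (z(u) = -3*(-1) - 1*(-16) = 3 + 16 = 19)
P = -196 (P = -14*14 = -196)
H(l) = -2 - 196*l**2
H(z(-1*(-35))) + y = (-2 - 196*19**2) - 2869200/7 = (-2 - 196*361) - 2869200/7 = (-2 - 70756) - 2869200/7 = -70758 - 2869200/7 = -3364506/7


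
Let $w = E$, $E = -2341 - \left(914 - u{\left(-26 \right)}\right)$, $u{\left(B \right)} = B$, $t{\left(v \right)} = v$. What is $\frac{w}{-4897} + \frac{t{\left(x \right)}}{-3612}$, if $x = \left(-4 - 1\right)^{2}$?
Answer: $\frac{11728547}{17687964} \approx 0.66308$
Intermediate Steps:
$x = 25$ ($x = \left(-5\right)^{2} = 25$)
$E = -3281$ ($E = -2341 - \left(914 - -26\right) = -2341 - \left(914 + 26\right) = -2341 - 940 = -3281$)
$w = -3281$
$\frac{w}{-4897} + \frac{t{\left(x \right)}}{-3612} = - \frac{3281}{-4897} + \frac{25}{-3612} = \left(-3281\right) \left(- \frac{1}{4897}\right) + 25 \left(- \frac{1}{3612}\right) = \frac{3281}{4897} - \frac{25}{3612} = \frac{11728547}{17687964}$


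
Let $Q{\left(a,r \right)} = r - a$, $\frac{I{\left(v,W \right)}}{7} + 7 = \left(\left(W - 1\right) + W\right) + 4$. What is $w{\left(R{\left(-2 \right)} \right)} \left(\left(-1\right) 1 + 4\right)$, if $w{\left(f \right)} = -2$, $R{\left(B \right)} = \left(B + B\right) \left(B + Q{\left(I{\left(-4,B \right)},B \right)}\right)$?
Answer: $-6$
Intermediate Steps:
$I{\left(v,W \right)} = -28 + 14 W$ ($I{\left(v,W \right)} = -49 + 7 \left(\left(\left(W - 1\right) + W\right) + 4\right) = -49 + 7 \left(\left(\left(-1 + W\right) + W\right) + 4\right) = -49 + 7 \left(\left(-1 + 2 W\right) + 4\right) = -49 + 7 \left(3 + 2 W\right) = -49 + \left(21 + 14 W\right) = -28 + 14 W$)
$R{\left(B \right)} = 2 B \left(28 - 12 B\right)$ ($R{\left(B \right)} = \left(B + B\right) \left(B - \left(-28 + 13 B\right)\right) = 2 B \left(B - \left(-28 + 13 B\right)\right) = 2 B \left(28 - 12 B\right)$)
$w{\left(R{\left(-2 \right)} \right)} \left(\left(-1\right) 1 + 4\right) = - 2 \left(\left(-1\right) 1 + 4\right) = - 2 \left(-1 + 4\right) = \left(-2\right) 3 = -6$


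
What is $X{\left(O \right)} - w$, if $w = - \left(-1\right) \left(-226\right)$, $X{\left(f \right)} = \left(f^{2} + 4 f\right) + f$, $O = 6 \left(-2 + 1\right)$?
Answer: $232$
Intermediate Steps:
$O = -6$ ($O = 6 \left(-1\right) = -6$)
$X{\left(f \right)} = f^{2} + 5 f$
$w = -226$ ($w = \left(-1\right) 226 = -226$)
$X{\left(O \right)} - w = - 6 \left(5 - 6\right) - -226 = \left(-6\right) \left(-1\right) + 226 = 6 + 226 = 232$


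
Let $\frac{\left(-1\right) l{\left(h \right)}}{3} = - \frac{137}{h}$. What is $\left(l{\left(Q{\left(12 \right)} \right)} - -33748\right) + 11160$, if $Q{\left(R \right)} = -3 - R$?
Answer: $\frac{224403}{5} \approx 44881.0$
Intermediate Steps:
$l{\left(h \right)} = \frac{411}{h}$ ($l{\left(h \right)} = - 3 \left(- \frac{137}{h}\right) = \frac{411}{h}$)
$\left(l{\left(Q{\left(12 \right)} \right)} - -33748\right) + 11160 = \left(\frac{411}{-3 - 12} - -33748\right) + 11160 = \left(\frac{411}{-3 - 12} + 33748\right) + 11160 = \left(\frac{411}{-15} + 33748\right) + 11160 = \left(411 \left(- \frac{1}{15}\right) + 33748\right) + 11160 = \left(- \frac{137}{5} + 33748\right) + 11160 = \frac{168603}{5} + 11160 = \frac{224403}{5}$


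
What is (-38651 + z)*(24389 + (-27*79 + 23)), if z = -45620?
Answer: -1877473609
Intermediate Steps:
(-38651 + z)*(24389 + (-27*79 + 23)) = (-38651 - 45620)*(24389 + (-27*79 + 23)) = -84271*(24389 + (-2133 + 23)) = -84271*(24389 - 2110) = -84271*22279 = -1877473609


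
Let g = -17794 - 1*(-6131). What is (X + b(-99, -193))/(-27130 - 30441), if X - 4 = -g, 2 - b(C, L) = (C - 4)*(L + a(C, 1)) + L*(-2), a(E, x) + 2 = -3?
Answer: 9111/57571 ≈ 0.15826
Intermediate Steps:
a(E, x) = -5 (a(E, x) = -2 - 3 = -5)
g = -11663 (g = -17794 + 6131 = -11663)
b(C, L) = 2 + 2*L - (-5 + L)*(-4 + C) (b(C, L) = 2 - ((C - 4)*(L - 5) + L*(-2)) = 2 - ((-4 + C)*(-5 + L) - 2*L) = 2 - ((-5 + L)*(-4 + C) - 2*L) = 2 - (-2*L + (-5 + L)*(-4 + C)) = 2 + (2*L - (-5 + L)*(-4 + C)) = 2 + 2*L - (-5 + L)*(-4 + C))
X = 11667 (X = 4 - 1*(-11663) = 4 + 11663 = 11667)
(X + b(-99, -193))/(-27130 - 30441) = (11667 + (-18 + 5*(-99) + 6*(-193) - 1*(-99)*(-193)))/(-27130 - 30441) = (11667 + (-18 - 495 - 1158 - 19107))/(-57571) = (11667 - 20778)*(-1/57571) = -9111*(-1/57571) = 9111/57571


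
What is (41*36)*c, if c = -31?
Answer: -45756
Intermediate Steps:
(41*36)*c = (41*36)*(-31) = 1476*(-31) = -45756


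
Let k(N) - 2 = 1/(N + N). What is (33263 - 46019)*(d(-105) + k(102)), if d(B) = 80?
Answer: -17782927/17 ≈ -1.0461e+6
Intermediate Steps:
k(N) = 2 + 1/(2*N) (k(N) = 2 + 1/(N + N) = 2 + 1/(2*N))
(33263 - 46019)*(d(-105) + k(102)) = (33263 - 46019)*(80 + (2 + (1/2)/102)) = -12756*(80 + (2 + (1/2)*(1/102))) = -12756*(80 + (2 + 1/204)) = -12756*(80 + 409/204) = -12756*16729/204 = -17782927/17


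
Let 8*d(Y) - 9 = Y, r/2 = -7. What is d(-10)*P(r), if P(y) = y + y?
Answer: 7/2 ≈ 3.5000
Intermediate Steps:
r = -14 (r = 2*(-7) = -14)
P(y) = 2*y
d(Y) = 9/8 + Y/8
d(-10)*P(r) = (9/8 + (1/8)*(-10))*(2*(-14)) = (9/8 - 5/4)*(-28) = -1/8*(-28) = 7/2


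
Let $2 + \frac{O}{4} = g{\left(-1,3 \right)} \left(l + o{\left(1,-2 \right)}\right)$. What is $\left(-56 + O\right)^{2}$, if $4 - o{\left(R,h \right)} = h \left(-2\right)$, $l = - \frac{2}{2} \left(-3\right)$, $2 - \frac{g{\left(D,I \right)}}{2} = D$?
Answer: $64$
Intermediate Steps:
$g{\left(D,I \right)} = 4 - 2 D$
$l = 3$ ($l = \left(-2\right) \frac{1}{2} \left(-3\right) = \left(-1\right) \left(-3\right) = 3$)
$o{\left(R,h \right)} = 4 + 2 h$ ($o{\left(R,h \right)} = 4 - h \left(-2\right) = 4 - - 2 h = 4 + 2 h$)
$O = 64$ ($O = -8 + 4 \left(4 - -2\right) \left(3 + \left(4 + 2 \left(-2\right)\right)\right) = -8 + 4 \left(4 + 2\right) \left(3 + \left(4 - 4\right)\right) = -8 + 4 \cdot 6 \left(3 + 0\right) = -8 + 4 \cdot 6 \cdot 3 = -8 + 4 \cdot 18 = -8 + 72 = 64$)
$\left(-56 + O\right)^{2} = \left(-56 + 64\right)^{2} = 8^{2} = 64$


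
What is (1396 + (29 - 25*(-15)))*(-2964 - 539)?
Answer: -6305400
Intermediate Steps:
(1396 + (29 - 25*(-15)))*(-2964 - 539) = (1396 + (29 + 375))*(-3503) = (1396 + 404)*(-3503) = 1800*(-3503) = -6305400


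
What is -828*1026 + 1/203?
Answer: -172454183/203 ≈ -8.4953e+5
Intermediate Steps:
-828*1026 + 1/203 = -849528 + 1/203 = -172454183/203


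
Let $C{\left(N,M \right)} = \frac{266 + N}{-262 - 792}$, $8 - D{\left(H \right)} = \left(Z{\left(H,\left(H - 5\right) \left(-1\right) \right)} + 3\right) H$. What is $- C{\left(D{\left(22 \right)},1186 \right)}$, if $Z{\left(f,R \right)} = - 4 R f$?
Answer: $- \frac{16352}{527} \approx -31.028$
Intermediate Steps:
$Z{\left(f,R \right)} = - 4 R f$
$D{\left(H \right)} = 8 - H \left(3 - 4 H \left(5 - H\right)\right)$ ($D{\left(H \right)} = 8 - \left(- 4 \left(H - 5\right) \left(-1\right) H + 3\right) H = 8 - \left(- 4 \left(-5 + H\right) \left(-1\right) H + 3\right) H = 8 - \left(- 4 \left(5 - H\right) H + 3\right) H = 8 - \left(- 4 H \left(5 - H\right) + 3\right) H = 8 - \left(3 - 4 H \left(5 - H\right)\right) H = 8 - H \left(3 - 4 H \left(5 - H\right)\right)$)
$C{\left(N,M \right)} = - \frac{133}{527} - \frac{N}{1054}$ ($C{\left(N,M \right)} = \frac{266 + N}{-1054} = \left(266 + N\right) \left(- \frac{1}{1054}\right) = - \frac{133}{527} - \frac{N}{1054}$)
$- C{\left(D{\left(22 \right)},1186 \right)} = - (- \frac{133}{527} - \frac{8 - 66 + 4 \cdot 22^{2} \left(5 - 22\right)}{1054}) = - (- \frac{133}{527} - \frac{8 - 66 + 4 \cdot 484 \left(5 - 22\right)}{1054}) = - (- \frac{133}{527} - \frac{8 - 66 + 4 \cdot 484 \left(-17\right)}{1054}) = - (- \frac{133}{527} - \frac{8 - 66 - 32912}{1054}) = - (- \frac{133}{527} - - \frac{16485}{527}) = - (- \frac{133}{527} + \frac{16485}{527}) = \left(-1\right) \frac{16352}{527} = - \frac{16352}{527}$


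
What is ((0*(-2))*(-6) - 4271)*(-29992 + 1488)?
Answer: 121740584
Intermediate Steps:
((0*(-2))*(-6) - 4271)*(-29992 + 1488) = (0*(-6) - 4271)*(-28504) = (0 - 4271)*(-28504) = -4271*(-28504) = 121740584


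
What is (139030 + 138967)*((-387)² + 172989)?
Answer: 89725755726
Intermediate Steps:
(139030 + 138967)*((-387)² + 172989) = 277997*(149769 + 172989) = 277997*322758 = 89725755726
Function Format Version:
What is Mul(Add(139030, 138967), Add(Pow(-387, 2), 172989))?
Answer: 89725755726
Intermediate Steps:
Mul(Add(139030, 138967), Add(Pow(-387, 2), 172989)) = Mul(277997, Add(149769, 172989)) = Mul(277997, 322758) = 89725755726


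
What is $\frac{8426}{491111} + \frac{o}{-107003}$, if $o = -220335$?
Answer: $\frac{109110549463}{52550350333} \approx 2.0763$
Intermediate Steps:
$\frac{8426}{491111} + \frac{o}{-107003} = \frac{8426}{491111} - \frac{220335}{-107003} = 8426 \cdot \frac{1}{491111} - - \frac{220335}{107003} = \frac{8426}{491111} + \frac{220335}{107003} = \frac{109110549463}{52550350333}$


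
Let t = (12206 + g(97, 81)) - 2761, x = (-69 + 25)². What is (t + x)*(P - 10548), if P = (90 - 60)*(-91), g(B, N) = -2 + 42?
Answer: -151648038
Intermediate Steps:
g(B, N) = 40
x = 1936 (x = (-44)² = 1936)
P = -2730 (P = 30*(-91) = -2730)
t = 9485 (t = (12206 + 40) - 2761 = 12246 - 2761 = 9485)
(t + x)*(P - 10548) = (9485 + 1936)*(-2730 - 10548) = 11421*(-13278) = -151648038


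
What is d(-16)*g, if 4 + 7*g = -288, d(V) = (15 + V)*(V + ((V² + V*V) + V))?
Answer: 140160/7 ≈ 20023.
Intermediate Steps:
d(V) = (15 + V)*(2*V + 2*V²) (d(V) = (15 + V)*(V + ((V² + V²) + V)) = (15 + V)*(V + (2*V² + V)) = (15 + V)*(V + (V + 2*V²)) = (15 + V)*(2*V + 2*V²))
g = -292/7 (g = -4/7 + (⅐)*(-288) = -4/7 - 288/7 = -292/7 ≈ -41.714)
d(-16)*g = (2*(-16)*(15 + (-16)² + 16*(-16)))*(-292/7) = (2*(-16)*(15 + 256 - 256))*(-292/7) = (2*(-16)*15)*(-292/7) = -480*(-292/7) = 140160/7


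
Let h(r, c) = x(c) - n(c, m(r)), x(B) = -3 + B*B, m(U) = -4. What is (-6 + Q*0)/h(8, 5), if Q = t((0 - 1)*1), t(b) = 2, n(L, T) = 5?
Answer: -6/17 ≈ -0.35294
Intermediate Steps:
x(B) = -3 + B**2
Q = 2
h(r, c) = -8 + c**2 (h(r, c) = (-3 + c**2) - 1*5 = (-3 + c**2) - 5 = -8 + c**2)
(-6 + Q*0)/h(8, 5) = (-6 + 2*0)/(-8 + 5**2) = (-6 + 0)/(-8 + 25) = -6/17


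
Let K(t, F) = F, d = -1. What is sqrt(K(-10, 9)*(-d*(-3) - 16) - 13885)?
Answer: 2*I*sqrt(3514) ≈ 118.56*I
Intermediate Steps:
sqrt(K(-10, 9)*(-d*(-3) - 16) - 13885) = sqrt(9*(-1*(-1)*(-3) - 16) - 13885) = sqrt(9*(1*(-3) - 16) - 13885) = sqrt(9*(-3 - 16) - 13885) = sqrt(9*(-19) - 13885) = sqrt(-171 - 13885) = sqrt(-14056) = 2*I*sqrt(3514)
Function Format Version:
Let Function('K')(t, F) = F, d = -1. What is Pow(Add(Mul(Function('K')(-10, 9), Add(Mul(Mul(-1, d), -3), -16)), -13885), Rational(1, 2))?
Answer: Mul(2, I, Pow(3514, Rational(1, 2))) ≈ Mul(118.56, I)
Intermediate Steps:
Pow(Add(Mul(Function('K')(-10, 9), Add(Mul(Mul(-1, d), -3), -16)), -13885), Rational(1, 2)) = Pow(Add(Mul(9, Add(Mul(Mul(-1, -1), -3), -16)), -13885), Rational(1, 2)) = Pow(Add(Mul(9, Add(Mul(1, -3), -16)), -13885), Rational(1, 2)) = Pow(Add(Mul(9, Add(-3, -16)), -13885), Rational(1, 2)) = Pow(Add(Mul(9, -19), -13885), Rational(1, 2)) = Pow(Add(-171, -13885), Rational(1, 2)) = Pow(-14056, Rational(1, 2)) = Mul(2, I, Pow(3514, Rational(1, 2)))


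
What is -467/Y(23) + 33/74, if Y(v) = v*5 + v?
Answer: -7501/2553 ≈ -2.9381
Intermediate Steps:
Y(v) = 6*v (Y(v) = 5*v + v = 6*v)
-467/Y(23) + 33/74 = -467/(6*23) + 33/74 = -467/138 + 33*(1/74) = -467*1/138 + 33/74 = -467/138 + 33/74 = -7501/2553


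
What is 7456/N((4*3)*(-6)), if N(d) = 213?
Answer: 7456/213 ≈ 35.005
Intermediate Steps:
7456/N((4*3)*(-6)) = 7456/213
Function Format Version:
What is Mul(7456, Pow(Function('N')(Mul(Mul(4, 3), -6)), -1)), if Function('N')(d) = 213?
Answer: Rational(7456, 213) ≈ 35.005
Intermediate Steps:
Mul(7456, Pow(Function('N')(Mul(Mul(4, 3), -6)), -1)) = Mul(7456, Pow(213, -1)) = Mul(7456, Rational(1, 213)) = Rational(7456, 213)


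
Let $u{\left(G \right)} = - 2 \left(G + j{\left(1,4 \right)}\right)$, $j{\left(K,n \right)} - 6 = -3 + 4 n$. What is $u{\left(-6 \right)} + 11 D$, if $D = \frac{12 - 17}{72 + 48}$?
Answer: $- \frac{635}{24} \approx -26.458$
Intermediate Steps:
$j{\left(K,n \right)} = 3 + 4 n$ ($j{\left(K,n \right)} = 6 + \left(-3 + 4 n\right) = 3 + 4 n$)
$D = - \frac{1}{24}$ ($D = - \frac{5}{120} = \left(-5\right) \frac{1}{120} = - \frac{1}{24} \approx -0.041667$)
$u{\left(G \right)} = -38 - 2 G$ ($u{\left(G \right)} = - 2 \left(G + \left(3 + 4 \cdot 4\right)\right) = - 2 \left(G + \left(3 + 16\right)\right) = - 2 \left(G + 19\right) = - 2 \left(19 + G\right) = -38 - 2 G$)
$u{\left(-6 \right)} + 11 D = \left(-38 - -12\right) + 11 \left(- \frac{1}{24}\right) = \left(-38 + 12\right) - \frac{11}{24} = -26 - \frac{11}{24} = - \frac{635}{24}$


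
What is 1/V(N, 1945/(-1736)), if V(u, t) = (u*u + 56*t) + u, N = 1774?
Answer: 31/97612405 ≈ 3.1758e-7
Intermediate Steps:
V(u, t) = u + u² + 56*t (V(u, t) = (u² + 56*t) + u = u + u² + 56*t)
1/V(N, 1945/(-1736)) = 1/(1774 + 1774² + 56*(1945/(-1736))) = 1/(1774 + 3147076 + 56*(1945*(-1/1736))) = 1/(1774 + 3147076 + 56*(-1945/1736)) = 1/(1774 + 3147076 - 1945/31) = 1/(97612405/31) = 31/97612405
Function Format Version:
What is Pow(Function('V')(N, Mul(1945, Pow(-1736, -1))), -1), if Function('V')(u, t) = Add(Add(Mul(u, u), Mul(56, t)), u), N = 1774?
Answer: Rational(31, 97612405) ≈ 3.1758e-7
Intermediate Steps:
Function('V')(u, t) = Add(u, Pow(u, 2), Mul(56, t)) (Function('V')(u, t) = Add(Add(Pow(u, 2), Mul(56, t)), u) = Add(u, Pow(u, 2), Mul(56, t)))
Pow(Function('V')(N, Mul(1945, Pow(-1736, -1))), -1) = Pow(Add(1774, Pow(1774, 2), Mul(56, Mul(1945, Pow(-1736, -1)))), -1) = Pow(Add(1774, 3147076, Mul(56, Mul(1945, Rational(-1, 1736)))), -1) = Pow(Add(1774, 3147076, Mul(56, Rational(-1945, 1736))), -1) = Pow(Add(1774, 3147076, Rational(-1945, 31)), -1) = Pow(Rational(97612405, 31), -1) = Rational(31, 97612405)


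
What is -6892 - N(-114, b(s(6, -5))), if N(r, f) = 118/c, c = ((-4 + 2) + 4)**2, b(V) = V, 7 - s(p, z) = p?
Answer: -13843/2 ≈ -6921.5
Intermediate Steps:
s(p, z) = 7 - p
c = 4 (c = (-2 + 4)**2 = 2**2 = 4)
N(r, f) = 59/2 (N(r, f) = 118/4 = 118*(1/4) = 59/2)
-6892 - N(-114, b(s(6, -5))) = -6892 - 1*59/2 = -6892 - 59/2 = -13843/2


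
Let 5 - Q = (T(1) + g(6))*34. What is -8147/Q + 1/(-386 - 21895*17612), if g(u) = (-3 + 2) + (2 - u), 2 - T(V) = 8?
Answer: -3196988483263/148724516388 ≈ -21.496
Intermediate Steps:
T(V) = -6 (T(V) = 2 - 1*8 = 2 - 8 = -6)
g(u) = 1 - u (g(u) = -1 + (2 - u) = 1 - u)
Q = 379 (Q = 5 - (-6 + (1 - 1*6))*34 = 5 - (-6 + (1 - 6))*34 = 5 - (-6 - 5)*34 = 5 - (-11)*34 = 5 - 1*(-374) = 5 + 374 = 379)
-8147/Q + 1/(-386 - 21895*17612) = -8147/379 + 1/(-386 - 21895*17612) = -8147*1/379 + (1/17612)/(-22281) = -8147/379 - 1/22281*1/17612 = -8147/379 - 1/392412972 = -3196988483263/148724516388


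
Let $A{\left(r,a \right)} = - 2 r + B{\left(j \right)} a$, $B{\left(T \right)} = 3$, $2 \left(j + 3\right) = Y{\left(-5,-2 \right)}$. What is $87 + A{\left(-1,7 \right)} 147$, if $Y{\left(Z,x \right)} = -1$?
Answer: $3468$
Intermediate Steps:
$j = - \frac{7}{2}$ ($j = -3 + \frac{1}{2} \left(-1\right) = -3 - \frac{1}{2} = - \frac{7}{2} \approx -3.5$)
$A{\left(r,a \right)} = - 2 r + 3 a$
$87 + A{\left(-1,7 \right)} 147 = 87 + \left(\left(-2\right) \left(-1\right) + 3 \cdot 7\right) 147 = 87 + \left(2 + 21\right) 147 = 87 + 23 \cdot 147 = 87 + 3381 = 3468$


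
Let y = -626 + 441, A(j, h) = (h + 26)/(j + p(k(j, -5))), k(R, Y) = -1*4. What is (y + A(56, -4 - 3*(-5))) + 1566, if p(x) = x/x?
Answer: 78754/57 ≈ 1381.6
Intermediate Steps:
k(R, Y) = -4
p(x) = 1
A(j, h) = (26 + h)/(1 + j) (A(j, h) = (h + 26)/(j + 1) = (26 + h)/(1 + j))
y = -185
(y + A(56, -4 - 3*(-5))) + 1566 = (-185 + (26 + (-4 - 3*(-5)))/(1 + 56)) + 1566 = (-185 + (26 + (-4 + 15))/57) + 1566 = (-185 + (26 + 11)/57) + 1566 = (-185 + (1/57)*37) + 1566 = (-185 + 37/57) + 1566 = -10508/57 + 1566 = 78754/57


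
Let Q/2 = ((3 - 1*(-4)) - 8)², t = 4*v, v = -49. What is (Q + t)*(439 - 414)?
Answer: -4850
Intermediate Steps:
t = -196 (t = 4*(-49) = -196)
Q = 2 (Q = 2*((3 - 1*(-4)) - 8)² = 2*((3 + 4) - 8)² = 2*(7 - 8)² = 2*(-1)² = 2*1 = 2)
(Q + t)*(439 - 414) = (2 - 196)*(439 - 414) = -194*25 = -4850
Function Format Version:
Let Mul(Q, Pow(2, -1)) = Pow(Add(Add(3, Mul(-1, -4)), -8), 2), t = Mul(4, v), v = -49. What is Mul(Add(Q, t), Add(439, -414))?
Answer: -4850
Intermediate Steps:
t = -196 (t = Mul(4, -49) = -196)
Q = 2 (Q = Mul(2, Pow(Add(Add(3, Mul(-1, -4)), -8), 2)) = Mul(2, Pow(Add(Add(3, 4), -8), 2)) = Mul(2, Pow(Add(7, -8), 2)) = Mul(2, Pow(-1, 2)) = Mul(2, 1) = 2)
Mul(Add(Q, t), Add(439, -414)) = Mul(Add(2, -196), Add(439, -414)) = Mul(-194, 25) = -4850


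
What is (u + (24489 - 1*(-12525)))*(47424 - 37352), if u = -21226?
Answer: 159016736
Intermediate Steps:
(u + (24489 - 1*(-12525)))*(47424 - 37352) = (-21226 + (24489 - 1*(-12525)))*(47424 - 37352) = (-21226 + (24489 + 12525))*10072 = (-21226 + 37014)*10072 = 15788*10072 = 159016736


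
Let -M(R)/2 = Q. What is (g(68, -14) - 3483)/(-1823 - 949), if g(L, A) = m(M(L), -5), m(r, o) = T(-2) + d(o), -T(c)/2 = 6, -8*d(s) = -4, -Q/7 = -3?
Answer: 6989/5544 ≈ 1.2606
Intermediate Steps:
Q = 21 (Q = -7*(-3) = 21)
d(s) = 1/2 (d(s) = -1/8*(-4) = 1/2)
M(R) = -42 (M(R) = -2*21 = -42)
T(c) = -12 (T(c) = -2*6 = -12)
m(r, o) = -23/2 (m(r, o) = -12 + 1/2 = -23/2)
g(L, A) = -23/2
(g(68, -14) - 3483)/(-1823 - 949) = (-23/2 - 3483)/(-1823 - 949) = -6989/2/(-2772) = -6989/2*(-1/2772) = 6989/5544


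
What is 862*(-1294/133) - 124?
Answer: -1131920/133 ≈ -8510.7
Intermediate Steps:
862*(-1294/133) - 124 = -1115428/133 - 124 = -1131920/133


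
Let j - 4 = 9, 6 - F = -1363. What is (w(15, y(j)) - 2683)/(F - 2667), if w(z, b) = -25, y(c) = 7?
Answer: 1354/649 ≈ 2.0863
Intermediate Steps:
F = 1369 (F = 6 - 1*(-1363) = 6 + 1363 = 1369)
j = 13 (j = 4 + 9 = 13)
(w(15, y(j)) - 2683)/(F - 2667) = (-25 - 2683)/(1369 - 2667) = -2708/(-1298) = -2708*(-1/1298) = 1354/649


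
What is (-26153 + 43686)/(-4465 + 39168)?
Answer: 17533/34703 ≈ 0.50523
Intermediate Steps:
(-26153 + 43686)/(-4465 + 39168) = 17533/34703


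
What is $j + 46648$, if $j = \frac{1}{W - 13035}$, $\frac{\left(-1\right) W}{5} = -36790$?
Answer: $\frac{7972842921}{170915} \approx 46648.0$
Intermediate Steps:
$W = 183950$ ($W = \left(-5\right) \left(-36790\right) = 183950$)
$j = \frac{1}{170915}$ ($j = \frac{1}{183950 - 13035} = \frac{1}{170915} \approx 5.8509 \cdot 10^{-6}$)
$j + 46648 = \frac{1}{170915} + 46648 = \frac{7972842921}{170915}$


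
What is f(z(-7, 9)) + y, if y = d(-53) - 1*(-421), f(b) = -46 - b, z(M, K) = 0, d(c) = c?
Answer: 322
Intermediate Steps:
y = 368 (y = -53 - 1*(-421) = -53 + 421 = 368)
f(z(-7, 9)) + y = (-46 - 1*0) + 368 = (-46 + 0) + 368 = -46 + 368 = 322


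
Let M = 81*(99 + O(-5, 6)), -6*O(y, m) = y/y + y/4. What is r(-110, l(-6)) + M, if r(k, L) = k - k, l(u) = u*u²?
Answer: 64179/8 ≈ 8022.4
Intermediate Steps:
O(y, m) = -⅙ - y/24 (O(y, m) = -(y/y + y/4)/6 = -(1 + y*(¼))/6 = -(1 + y/4)/6 = -⅙ - y/24)
l(u) = u³
r(k, L) = 0
M = 64179/8 (M = 81*(99 + (-⅙ - 1/24*(-5))) = 81*(99 + (-⅙ + 5/24)) = 81*(99 + 1/24) = 81*(2377/24) = 64179/8 ≈ 8022.4)
r(-110, l(-6)) + M = 0 + 64179/8 = 64179/8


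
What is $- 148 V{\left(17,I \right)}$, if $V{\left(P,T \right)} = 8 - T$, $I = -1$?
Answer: $-1332$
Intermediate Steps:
$- 148 V{\left(17,I \right)} = - 148 \left(8 - -1\right) = - 148 \left(8 + 1\right) = \left(-148\right) 9 = -1332$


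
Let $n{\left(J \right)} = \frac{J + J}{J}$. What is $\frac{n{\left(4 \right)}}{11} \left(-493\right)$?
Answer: $- \frac{986}{11} \approx -89.636$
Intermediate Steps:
$n{\left(J \right)} = 2$ ($n{\left(J \right)} = \frac{2 J}{J} = 2$)
$\frac{n{\left(4 \right)}}{11} \left(-493\right) = \frac{2}{11} \left(-493\right) = - \frac{986}{11}$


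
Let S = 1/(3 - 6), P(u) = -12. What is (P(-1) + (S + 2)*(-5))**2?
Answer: 3721/9 ≈ 413.44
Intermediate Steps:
S = -1/3 (S = 1/(-3) = -1/3 ≈ -0.33333)
(P(-1) + (S + 2)*(-5))**2 = (-12 + (-1/3 + 2)*(-5))**2 = (-12 + (5/3)*(-5))**2 = (-12 - 25/3)**2 = (-61/3)**2 = 3721/9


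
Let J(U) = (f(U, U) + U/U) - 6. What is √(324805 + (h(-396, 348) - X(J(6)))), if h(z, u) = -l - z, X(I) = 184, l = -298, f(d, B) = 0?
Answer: √325315 ≈ 570.36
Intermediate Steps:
J(U) = -5 (J(U) = (0 + U/U) - 6 = (0 + 1) - 6 = 1 - 6 = -5)
h(z, u) = 298 - z (h(z, u) = -1*(-298) - z = 298 - z)
√(324805 + (h(-396, 348) - X(J(6)))) = √(324805 + ((298 - 1*(-396)) - 1*184)) = √(324805 + ((298 + 396) - 184)) = √(324805 + (694 - 184)) = √(324805 + 510) = √325315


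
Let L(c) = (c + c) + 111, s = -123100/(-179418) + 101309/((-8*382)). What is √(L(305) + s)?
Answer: √3234334486597803957/68537676 ≈ 26.240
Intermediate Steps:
s = -8900232281/274150704 (s = -123100*(-1/179418) + 101309/(-3056) = 61550/89709 + 101309*(-1/3056) = 61550/89709 - 101309/3056 = -8900232281/274150704 ≈ -32.465)
L(c) = 111 + 2*c (L(c) = 2*c + 111 = 111 + 2*c)
√(L(305) + s) = √((111 + 2*305) - 8900232281/274150704) = √((111 + 610) - 8900232281/274150704) = √(721 - 8900232281/274150704) = √(188762425303/274150704) = √3234334486597803957/68537676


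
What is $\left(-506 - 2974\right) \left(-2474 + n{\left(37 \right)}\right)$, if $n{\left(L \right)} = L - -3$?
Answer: $8470320$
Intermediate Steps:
$n{\left(L \right)} = 3 + L$ ($n{\left(L \right)} = L + 3 = 3 + L$)
$\left(-506 - 2974\right) \left(-2474 + n{\left(37 \right)}\right) = \left(-506 - 2974\right) \left(-2474 + \left(3 + 37\right)\right) = - 3480 \left(-2474 + 40\right) = \left(-3480\right) \left(-2434\right) = 8470320$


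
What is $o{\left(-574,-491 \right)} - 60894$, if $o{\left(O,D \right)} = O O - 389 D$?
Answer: $459581$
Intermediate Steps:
$o{\left(O,D \right)} = O^{2} - 389 D$
$o{\left(-574,-491 \right)} - 60894 = \left(\left(-574\right)^{2} - -190999\right) - 60894 = \left(329476 + 190999\right) - 60894 = 520475 - 60894 = 459581$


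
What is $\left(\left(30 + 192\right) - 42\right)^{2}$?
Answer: $32400$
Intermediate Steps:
$\left(\left(30 + 192\right) - 42\right)^{2} = \left(222 - 42\right)^{2} = 180^{2} = 32400$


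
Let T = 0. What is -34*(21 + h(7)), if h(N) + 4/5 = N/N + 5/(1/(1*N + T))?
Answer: -9554/5 ≈ -1910.8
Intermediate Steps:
h(N) = ⅕ + 5*N (h(N) = -⅘ + (N/N + 5/(1/(1*N + 0))) = -⅘ + (1 + 5/(1/(N + 0))) = -⅘ + (1 + 5/(1/N)) = -⅘ + (1 + 5*N) = ⅕ + 5*N)
-34*(21 + h(7)) = -34*(21 + (⅕ + 5*7)) = -34*(21 + (⅕ + 35)) = -34*(21 + 176/5) = -34*281/5 = -9554/5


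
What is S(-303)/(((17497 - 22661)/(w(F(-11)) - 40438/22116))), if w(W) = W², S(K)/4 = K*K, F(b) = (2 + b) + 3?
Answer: -11563925007/4758626 ≈ -2430.1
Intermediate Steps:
F(b) = 5 + b
S(K) = 4*K² (S(K) = 4*(K*K) = 4*K²)
S(-303)/(((17497 - 22661)/(w(F(-11)) - 40438/22116))) = (4*(-303)²)/(((17497 - 22661)/((5 - 11)² - 40438/22116))) = (4*91809)/((-5164/((-6)² - 40438*1/22116))) = 367236/((-5164/(36 - 20219/11058))) = 367236/((-5164/377869/11058)) = 367236/((-5164*11058/377869)) = 367236/(-57103512/377869) = 367236*(-377869/57103512) = -11563925007/4758626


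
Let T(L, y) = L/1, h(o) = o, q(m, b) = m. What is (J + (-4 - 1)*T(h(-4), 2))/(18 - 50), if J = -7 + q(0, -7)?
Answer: -13/32 ≈ -0.40625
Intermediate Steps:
T(L, y) = L (T(L, y) = L*1 = L)
J = -7 (J = -7 + 0 = -7)
(J + (-4 - 1)*T(h(-4), 2))/(18 - 50) = (-7 + (-4 - 1)*(-4))/(18 - 50) = (-7 - 5*(-4))/(-32) = (-7 + 20)*(-1/32) = 13*(-1/32) = -13/32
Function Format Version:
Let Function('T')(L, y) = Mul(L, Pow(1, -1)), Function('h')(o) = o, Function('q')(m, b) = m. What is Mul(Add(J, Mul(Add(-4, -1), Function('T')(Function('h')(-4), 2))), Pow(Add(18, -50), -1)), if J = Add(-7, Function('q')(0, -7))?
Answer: Rational(-13, 32) ≈ -0.40625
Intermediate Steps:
Function('T')(L, y) = L (Function('T')(L, y) = Mul(L, 1) = L)
J = -7 (J = Add(-7, 0) = -7)
Mul(Add(J, Mul(Add(-4, -1), Function('T')(Function('h')(-4), 2))), Pow(Add(18, -50), -1)) = Mul(Add(-7, Mul(Add(-4, -1), -4)), Pow(Add(18, -50), -1)) = Mul(Add(-7, Mul(-5, -4)), Pow(-32, -1)) = Mul(Add(-7, 20), Rational(-1, 32)) = Mul(13, Rational(-1, 32)) = Rational(-13, 32)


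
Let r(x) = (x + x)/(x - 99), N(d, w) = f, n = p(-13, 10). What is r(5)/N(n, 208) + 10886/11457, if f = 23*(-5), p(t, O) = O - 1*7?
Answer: 11779223/12385017 ≈ 0.95109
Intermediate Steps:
p(t, O) = -7 + O (p(t, O) = O - 7 = -7 + O)
f = -115
n = 3 (n = -7 + 10 = 3)
N(d, w) = -115
r(x) = 2*x/(-99 + x) (r(x) = (2*x)/(-99 + x) = 2*x/(-99 + x))
r(5)/N(n, 208) + 10886/11457 = (2*5/(-99 + 5))/(-115) + 10886/11457 = (2*5/(-94))*(-1/115) + 10886*(1/11457) = (2*5*(-1/94))*(-1/115) + 10886/11457 = -5/47*(-1/115) + 10886/11457 = 1/1081 + 10886/11457 = 11779223/12385017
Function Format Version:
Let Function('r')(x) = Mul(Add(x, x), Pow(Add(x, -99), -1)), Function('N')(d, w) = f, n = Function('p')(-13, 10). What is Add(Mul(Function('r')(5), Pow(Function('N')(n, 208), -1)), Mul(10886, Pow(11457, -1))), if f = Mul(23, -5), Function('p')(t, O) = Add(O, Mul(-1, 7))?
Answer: Rational(11779223, 12385017) ≈ 0.95109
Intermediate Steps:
Function('p')(t, O) = Add(-7, O) (Function('p')(t, O) = Add(O, -7) = Add(-7, O))
f = -115
n = 3 (n = Add(-7, 10) = 3)
Function('N')(d, w) = -115
Function('r')(x) = Mul(2, x, Pow(Add(-99, x), -1)) (Function('r')(x) = Mul(Mul(2, x), Pow(Add(-99, x), -1)) = Mul(2, x, Pow(Add(-99, x), -1)))
Add(Mul(Function('r')(5), Pow(Function('N')(n, 208), -1)), Mul(10886, Pow(11457, -1))) = Add(Mul(Mul(2, 5, Pow(Add(-99, 5), -1)), Pow(-115, -1)), Mul(10886, Pow(11457, -1))) = Add(Mul(Mul(2, 5, Pow(-94, -1)), Rational(-1, 115)), Mul(10886, Rational(1, 11457))) = Add(Mul(Mul(2, 5, Rational(-1, 94)), Rational(-1, 115)), Rational(10886, 11457)) = Add(Mul(Rational(-5, 47), Rational(-1, 115)), Rational(10886, 11457)) = Add(Rational(1, 1081), Rational(10886, 11457)) = Rational(11779223, 12385017)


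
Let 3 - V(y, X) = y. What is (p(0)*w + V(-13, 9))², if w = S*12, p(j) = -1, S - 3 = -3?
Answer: 256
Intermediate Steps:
V(y, X) = 3 - y
S = 0 (S = 3 - 3 = 0)
w = 0 (w = 0*12 = 0)
(p(0)*w + V(-13, 9))² = (-1*0 + (3 - 1*(-13)))² = (0 + (3 + 13))² = (0 + 16)² = 16² = 256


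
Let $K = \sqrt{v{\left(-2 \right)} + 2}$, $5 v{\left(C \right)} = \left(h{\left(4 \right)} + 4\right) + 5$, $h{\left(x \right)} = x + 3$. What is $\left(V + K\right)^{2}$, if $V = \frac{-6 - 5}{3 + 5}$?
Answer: $\frac{2269}{320} - \frac{11 \sqrt{130}}{20} \approx 0.81966$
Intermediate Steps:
$h{\left(x \right)} = 3 + x$
$v{\left(C \right)} = \frac{16}{5}$ ($v{\left(C \right)} = \frac{\left(\left(3 + 4\right) + 4\right) + 5}{5} = \frac{\left(7 + 4\right) + 5}{5} = \frac{11 + 5}{5} = \frac{1}{5} \cdot 16 = \frac{16}{5}$)
$K = \frac{\sqrt{130}}{5}$ ($K = \sqrt{\frac{16}{5} + 2} = \sqrt{\frac{26}{5}} = \frac{\sqrt{130}}{5} \approx 2.2803$)
$V = - \frac{11}{8} \approx -1.375$
$\left(V + K\right)^{2} = \left(- \frac{11}{8} + \frac{\sqrt{130}}{5}\right)^{2}$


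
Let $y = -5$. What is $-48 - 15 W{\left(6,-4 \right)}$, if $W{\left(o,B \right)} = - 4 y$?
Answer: $-348$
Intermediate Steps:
$W{\left(o,B \right)} = 20$ ($W{\left(o,B \right)} = \left(-4\right) \left(-5\right) = 20$)
$-48 - 15 W{\left(6,-4 \right)} = -48 - 300 = -348$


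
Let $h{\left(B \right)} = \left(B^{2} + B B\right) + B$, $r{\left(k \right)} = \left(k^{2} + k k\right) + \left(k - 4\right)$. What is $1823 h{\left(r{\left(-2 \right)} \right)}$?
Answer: $18230$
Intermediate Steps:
$r{\left(k \right)} = -4 + k + 2 k^{2}$ ($r{\left(k \right)} = \left(k^{2} + k^{2}\right) + \left(-4 + k\right) = 2 k^{2} + \left(-4 + k\right) = -4 + k + 2 k^{2}$)
$h{\left(B \right)} = B + 2 B^{2}$ ($h{\left(B \right)} = \left(B^{2} + B^{2}\right) + B = 2 B^{2} + B = B + 2 B^{2}$)
$1823 h{\left(r{\left(-2 \right)} \right)} = 1823 \left(-4 - 2 + 2 \left(-2\right)^{2}\right) \left(1 + 2 \left(-4 - 2 + 2 \left(-2\right)^{2}\right)\right) = 1823 \left(-4 - 2 + 2 \cdot 4\right) \left(1 + 2 \left(-4 - 2 + 2 \cdot 4\right)\right) = 1823 \left(-4 - 2 + 8\right) \left(1 + 2 \left(-4 - 2 + 8\right)\right) = 1823 \cdot 2 \left(1 + 2 \cdot 2\right) = 1823 \cdot 2 \left(1 + 4\right) = 1823 \cdot 2 \cdot 5 = 1823 \cdot 10 = 18230$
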